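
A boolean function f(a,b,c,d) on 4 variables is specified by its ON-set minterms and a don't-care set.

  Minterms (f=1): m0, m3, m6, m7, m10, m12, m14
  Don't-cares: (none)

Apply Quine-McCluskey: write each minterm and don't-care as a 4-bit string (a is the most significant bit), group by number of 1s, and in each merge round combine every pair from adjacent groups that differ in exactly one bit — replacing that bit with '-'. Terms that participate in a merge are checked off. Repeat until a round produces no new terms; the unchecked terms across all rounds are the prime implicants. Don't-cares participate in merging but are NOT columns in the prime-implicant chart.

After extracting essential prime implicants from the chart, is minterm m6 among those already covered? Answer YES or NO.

NO

size-2^0 implicants → 0000  0011(✓)  0110(✓)  0111(✓)  1010(✓)  1100(✓)  1110(✓)
size-2^1 implicants → -110  0-11  011-  1-10  11-0
Unchecked terms (primes): -110, 0-11, 0000, 011-, 1-10, 11-0
Minterm coverage:
  m0 ⊆ 0000 [E]
  m3 ⊆ 0-11 [E]
  m6 ⊆ -110,011-
  m7 ⊆ 0-11,011-
  m10 ⊆ 1-10 [E]
  m12 ⊆ 11-0 [E]
  m14 ⊆ -110,1-10,11-0
E = {0-11, 0000, 1-10, 11-0}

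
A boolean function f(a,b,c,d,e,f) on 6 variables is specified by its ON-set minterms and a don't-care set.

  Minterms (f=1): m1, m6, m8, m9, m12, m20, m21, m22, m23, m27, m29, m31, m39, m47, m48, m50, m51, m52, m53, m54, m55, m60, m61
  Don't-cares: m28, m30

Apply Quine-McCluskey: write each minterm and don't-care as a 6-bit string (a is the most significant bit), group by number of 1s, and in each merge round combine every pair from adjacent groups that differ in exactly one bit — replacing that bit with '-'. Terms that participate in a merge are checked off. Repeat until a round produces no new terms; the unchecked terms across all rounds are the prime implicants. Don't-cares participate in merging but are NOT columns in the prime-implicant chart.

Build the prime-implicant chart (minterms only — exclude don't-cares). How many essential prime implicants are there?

7

Round 0: 000001✓ 000110✓ 001000✓ 001001✓ 001100✓ 010100✓ 010101✓ 010110✓ 010111✓ 011011✓ 011100✓ 011101✓ 011110✓ 011111✓ 100111✓ 101111✓ 110000✓ 110010✓ 110011✓ 110100✓ 110101✓ 110110✓ 110111✓ 111100✓ 111101✓
Round 1: -10100✓ -10101✓ -10110✓ -10111✓ -11100✓ -11101✓ 0-0110 0-1100 00-001 001-00 00100- 01-100✓ 01-101✓ 01-110✓ 01-111✓ 0101-0✓ 0101-1✓ 01010-✓ 01011-✓ 011-11 0111-0✓ 0111-1✓ 01110-✓ 01111-✓ 1-0111 10-111 11-100✓ 11-101✓ 110-00✓ 110-10✓ 110-11✓ 1100-0✓ 11001-✓ 1101-0✓ 1101-1✓ 11010-✓ 11011-✓ 11110-✓
Round 2: -1-100✓ -1-101✓ -101-0✓ -101-1✓ -1010-✓ -1011-✓ -1110-✓ 01-1-0✓ 01-1-1✓ 01-10-✓ 01-11-✓ 0101--✓ 0111--✓ 11-10-✓ 110--0 110-1- 1101--✓
Round 3: -1-10- -101-- 01-1--
PIs = {-1-10-, -101--, 0-0110, 0-1100, 00-001, 001-00, 00100-, 01-1--, 011-11, 1-0111, 10-111, 110--0, 110-1-}
Coverage chart:
  m1: 00-001 ←essential
  m6: 0-0110 ←essential
  m8: 001-00,00100-
  m9: 00-001,00100-
  m12: 0-1100,001-00
  m20: -1-10-,-101--,01-1--
  m21: -1-10-,-101--,01-1--
  m22: -101--,0-0110,01-1--
  m23: -101--,01-1--
  m27: 011-11 ←essential
  m29: -1-10-,01-1--
  m31: 01-1--,011-11
  m39: 1-0111,10-111
  m47: 10-111 ←essential
  m48: 110--0 ←essential
  m50: 110--0,110-1-
  m51: 110-1- ←essential
  m52: -1-10-,-101--,110--0
  m53: -1-10-,-101--
  m54: -101--,110--0,110-1-
  m55: -101--,1-0111,110-1-
  m60: -1-10- ←essential
  m61: -1-10- ←essential
Essential: -1-10-, 0-0110, 00-001, 011-11, 10-111, 110--0, 110-1-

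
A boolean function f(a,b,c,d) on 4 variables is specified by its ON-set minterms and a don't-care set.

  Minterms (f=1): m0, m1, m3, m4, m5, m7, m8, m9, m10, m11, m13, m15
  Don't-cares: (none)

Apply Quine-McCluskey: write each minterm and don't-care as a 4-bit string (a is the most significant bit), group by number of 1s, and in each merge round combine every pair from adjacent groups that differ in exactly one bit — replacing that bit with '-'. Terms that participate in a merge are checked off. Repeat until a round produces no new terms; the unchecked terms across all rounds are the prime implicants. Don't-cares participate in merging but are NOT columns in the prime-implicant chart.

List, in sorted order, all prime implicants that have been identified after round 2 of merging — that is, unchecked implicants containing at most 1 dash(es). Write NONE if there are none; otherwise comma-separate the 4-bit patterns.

[col 0] 0000*, 0001*, 0011*, 0100*, 0101*, 0111*, 1000*, 1001*, 1010*, 1011*, 1101*, 1111*
[col 1] -000*, -001*, -011*, -101*, -111*, 0-00*, 0-01*, 0-11*, 00-1*, 000-*, 01-1*, 010-*, 1-01*, 1-11*, 10-0*, 10-1*, 100-*, 101-*, 11-1*
[col 2] --01*, --11*, -0-1*, -00-, -1-1*, 0--1*, 0-0-, 1--1*, 10--
[col 3] ---1
Prime implicants: ---1, -00-, 0-0-, 10--

NONE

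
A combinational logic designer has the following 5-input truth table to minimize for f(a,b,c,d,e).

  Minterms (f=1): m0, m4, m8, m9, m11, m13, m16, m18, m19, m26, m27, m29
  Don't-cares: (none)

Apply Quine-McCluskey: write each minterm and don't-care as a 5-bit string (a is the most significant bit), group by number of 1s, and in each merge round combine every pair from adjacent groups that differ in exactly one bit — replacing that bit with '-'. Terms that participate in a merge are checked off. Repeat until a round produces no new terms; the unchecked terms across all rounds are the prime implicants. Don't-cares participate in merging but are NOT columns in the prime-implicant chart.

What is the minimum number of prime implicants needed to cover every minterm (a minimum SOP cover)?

[col 0] 00000*, 00100*, 01000*, 01001*, 01011*, 01101*, 10000*, 10010*, 10011*, 11010*, 11011*, 11101*
[col 1] -0000, -1011, -1101, 0-000, 00-00, 01-01, 010-1, 0100-, 1-010*, 1-011*, 100-0, 1001-*, 1101-*
[col 2] 1-01-
Prime implicants: -0000, -1011, -1101, 0-000, 00-00, 01-01, 010-1, 0100-, 1-01-, 100-0
PI chart (minterm → PIs covering it):
  0 | -0000,0-000,00-00
  4 | 00-00  (sole → essential)
  8 | 0-000,0100-
  9 | 01-01,010-1,0100-
  11 | -1011,010-1
  13 | -1101,01-01
  16 | -0000,100-0
  18 | 1-01-,100-0
  19 | 1-01-  (sole → essential)
  26 | 1-01-  (sole → essential)
  27 | -1011,1-01-
  29 | -1101  (sole → essential)
Essential prime implicants: -1101, 00-00, 1-01-
Petrick residual → -0000, -1011, 0100-
Minimum SOP uses 6 PIs: b'c'd'e' + bc'de + bcd'e + a'b'd'e' + a'bc'd' + ac'd

6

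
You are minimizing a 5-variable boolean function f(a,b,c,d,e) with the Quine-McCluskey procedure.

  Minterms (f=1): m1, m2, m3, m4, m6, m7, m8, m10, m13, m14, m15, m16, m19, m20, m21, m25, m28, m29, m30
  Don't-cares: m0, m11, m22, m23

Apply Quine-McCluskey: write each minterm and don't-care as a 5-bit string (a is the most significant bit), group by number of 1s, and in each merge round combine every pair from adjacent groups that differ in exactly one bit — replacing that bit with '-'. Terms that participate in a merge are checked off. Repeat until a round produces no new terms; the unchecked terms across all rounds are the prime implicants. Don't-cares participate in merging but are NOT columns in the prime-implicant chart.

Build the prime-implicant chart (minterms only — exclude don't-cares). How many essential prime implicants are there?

[col 0] 00000*, 00001*, 00010*, 00011*, 00100*, 00110*, 00111*, 01000*, 01010*, 01011*, 01101*, 01110*, 01111*, 10000*, 10011*, 10100*, 10101*, 10110*, 10111*, 11001*, 11100*, 11101*, 11110*
[col 1] -0000*, -0011*, -0100*, -0110*, -0111*, -1101, -1110*, 0-000*, 0-010*, 0-011*, 0-110*, 0-111*, 00-00*, 00-10*, 00-11*, 000-0*, 000-1*, 0000-*, 0001-*, 001-0*, 0011-*, 01-10*, 01-11*, 010-0*, 0101-*, 011-1, 0111-*, 1-100*, 1-101*, 1-110*, 10-00*, 10-11*, 101-0*, 101-1*, 1010-*, 1011-*, 11-01, 111-0*, 1110-*
[col 2] --110, -0-00, -0-11, -01-0, -011-, 0--10*, 0--11*, 0-0-0, 0-01-*, 0-11-*, 00--0, 00-1-*, 000--, 01-1-*, 1-1-0, 1-10-, 101--
[col 3] 0--1-
Prime implicants: --110, -0-00, -0-11, -01-0, -011-, -1101, 0--1-, 0-0-0, 00--0, 000--, 011-1, 1-1-0, 1-10-, 101--, 11-01
PI chart (minterm → PIs covering it):
  1 | 000--  (sole → essential)
  2 | 0--1-,0-0-0,00--0,000--
  3 | -0-11,0--1-,000--
  4 | -0-00,-01-0,00--0
  6 | --110,-01-0,-011-,0--1-,00--0
  7 | -0-11,-011-,0--1-
  8 | 0-0-0  (sole → essential)
  10 | 0--1-,0-0-0
  13 | -1101,011-1
  14 | --110,0--1-
  15 | 0--1-,011-1
  16 | -0-00  (sole → essential)
  19 | -0-11  (sole → essential)
  20 | -0-00,-01-0,1-1-0,1-10-,101--
  21 | 1-10-,101--
  25 | 11-01  (sole → essential)
  28 | 1-1-0,1-10-
  29 | -1101,1-10-,11-01
  30 | --110,1-1-0
Essential prime implicants: -0-00, -0-11, 0-0-0, 000--, 11-01

5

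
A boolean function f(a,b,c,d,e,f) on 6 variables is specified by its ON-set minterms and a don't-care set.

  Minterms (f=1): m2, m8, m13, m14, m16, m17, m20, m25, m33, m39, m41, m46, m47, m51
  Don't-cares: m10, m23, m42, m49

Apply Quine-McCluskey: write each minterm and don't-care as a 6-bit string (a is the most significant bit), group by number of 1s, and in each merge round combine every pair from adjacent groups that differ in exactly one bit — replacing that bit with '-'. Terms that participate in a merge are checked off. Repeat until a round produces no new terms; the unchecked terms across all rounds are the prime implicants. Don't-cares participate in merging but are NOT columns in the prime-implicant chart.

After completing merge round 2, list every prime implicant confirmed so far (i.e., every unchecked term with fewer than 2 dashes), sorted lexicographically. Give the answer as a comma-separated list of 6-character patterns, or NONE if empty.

-10001, 00-010, 0010-0, 001101, 01-001, 010-00, 01000-, 010111, 1-0001, 10-001, 10-111, 10111-, 1100-1

size-2^0 implicants → 000010(✓)  001000(✓)  001010(✓)  001101  001110(✓)  010000(✓)  010001(✓)  010100(✓)  010111  011001(✓)  100001(✓)  100111(✓)  101001(✓)  101010(✓)  101110(✓)  101111(✓)  110001(✓)  110011(✓)
size-2^1 implicants → -01010(✓)  -01110(✓)  -10001  00-010  001-10(✓)  0010-0  01-001  010-00  01000-  1-0001  10-001  10-111  101-10(✓)  10111-  1100-1
size-2^2 implicants → -01-10
Unchecked terms (primes): -01-10, -10001, 00-010, 0010-0, 001101, 01-001, 010-00, 01000-, 010111, 1-0001, 10-001, 10-111, 10111-, 1100-1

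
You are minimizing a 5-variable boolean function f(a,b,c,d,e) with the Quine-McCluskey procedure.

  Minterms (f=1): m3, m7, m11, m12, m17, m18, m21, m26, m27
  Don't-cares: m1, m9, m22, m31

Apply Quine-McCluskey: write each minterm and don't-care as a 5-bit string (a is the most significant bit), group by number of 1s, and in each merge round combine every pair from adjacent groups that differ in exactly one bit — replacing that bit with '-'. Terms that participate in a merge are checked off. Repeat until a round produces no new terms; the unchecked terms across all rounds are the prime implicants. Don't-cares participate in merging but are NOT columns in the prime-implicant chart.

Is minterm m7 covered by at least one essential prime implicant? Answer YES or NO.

YES

size-2^0 implicants → 00001(✓)  00011(✓)  00111(✓)  01001(✓)  01011(✓)  01100  10001(✓)  10010(✓)  10101(✓)  10110(✓)  11010(✓)  11011(✓)  11111(✓)
size-2^1 implicants → -0001  -1011  0-001(✓)  0-011(✓)  00-11  000-1(✓)  010-1(✓)  1-010  10-01  10-10  11-11  1101-
size-2^2 implicants → 0-0-1
Unchecked terms (primes): -0001, -1011, 0-0-1, 00-11, 01100, 1-010, 10-01, 10-10, 11-11, 1101-
Minterm coverage:
  m3 ⊆ 0-0-1,00-11
  m7 ⊆ 00-11 [E]
  m11 ⊆ -1011,0-0-1
  m12 ⊆ 01100 [E]
  m17 ⊆ -0001,10-01
  m18 ⊆ 1-010,10-10
  m21 ⊆ 10-01 [E]
  m26 ⊆ 1-010,1101-
  m27 ⊆ -1011,11-11,1101-
E = {00-11, 01100, 10-01}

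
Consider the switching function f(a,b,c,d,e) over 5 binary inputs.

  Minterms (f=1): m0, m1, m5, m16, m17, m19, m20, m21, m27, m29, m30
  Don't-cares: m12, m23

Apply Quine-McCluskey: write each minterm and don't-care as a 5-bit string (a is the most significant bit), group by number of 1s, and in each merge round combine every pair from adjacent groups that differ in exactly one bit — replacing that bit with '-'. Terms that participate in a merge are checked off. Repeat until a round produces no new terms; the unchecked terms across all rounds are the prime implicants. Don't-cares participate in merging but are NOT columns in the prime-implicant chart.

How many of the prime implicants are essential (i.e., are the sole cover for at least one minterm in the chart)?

Round 0: 00000✓ 00001✓ 00101✓ 01100 10000✓ 10001✓ 10011✓ 10100✓ 10101✓ 10111✓ 11011✓ 11101✓ 11110
Round 1: -0000✓ -0001✓ -0101✓ 00-01✓ 0000-✓ 1-011 1-101 10-00✓ 10-01✓ 10-11✓ 100-1✓ 1000-✓ 101-1✓ 1010-✓
Round 2: -0-01 -000- 10--1 10-0-
PIs = {-0-01, -000-, 01100, 1-011, 1-101, 10--1, 10-0-, 11110}
Coverage chart:
  m0: -000- ←essential
  m1: -0-01,-000-
  m5: -0-01 ←essential
  m16: -000-,10-0-
  m17: -0-01,-000-,10--1,10-0-
  m19: 1-011,10--1
  m20: 10-0- ←essential
  m21: -0-01,1-101,10--1,10-0-
  m27: 1-011 ←essential
  m29: 1-101 ←essential
  m30: 11110 ←essential
Essential: -0-01, -000-, 1-011, 1-101, 10-0-, 11110

6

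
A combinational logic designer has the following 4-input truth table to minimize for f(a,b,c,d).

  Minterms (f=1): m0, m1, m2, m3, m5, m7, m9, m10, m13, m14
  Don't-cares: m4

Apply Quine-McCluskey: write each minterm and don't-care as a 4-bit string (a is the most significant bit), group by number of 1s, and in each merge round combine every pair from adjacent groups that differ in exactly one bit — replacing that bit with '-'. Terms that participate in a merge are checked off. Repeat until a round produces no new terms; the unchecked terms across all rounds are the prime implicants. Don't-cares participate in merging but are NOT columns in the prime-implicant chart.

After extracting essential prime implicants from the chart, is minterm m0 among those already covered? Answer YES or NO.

[col 0] 0000*, 0001*, 0010*, 0011*, 0100*, 0101*, 0111*, 1001*, 1010*, 1101*, 1110*
[col 1] -001*, -010, -101*, 0-00*, 0-01*, 0-11*, 00-0*, 00-1*, 000-*, 001-*, 01-1*, 010-*, 1-01*, 1-10
[col 2] --01, 0--1, 0-0-, 00--
Prime implicants: --01, -010, 0--1, 0-0-, 00--, 1-10
PI chart (minterm → PIs covering it):
  0 | 0-0-,00--
  1 | --01,0--1,0-0-,00--
  2 | -010,00--
  3 | 0--1,00--
  5 | --01,0--1,0-0-
  7 | 0--1  (sole → essential)
  9 | --01  (sole → essential)
  10 | -010,1-10
  13 | --01  (sole → essential)
  14 | 1-10  (sole → essential)
Essential prime implicants: --01, 0--1, 1-10

NO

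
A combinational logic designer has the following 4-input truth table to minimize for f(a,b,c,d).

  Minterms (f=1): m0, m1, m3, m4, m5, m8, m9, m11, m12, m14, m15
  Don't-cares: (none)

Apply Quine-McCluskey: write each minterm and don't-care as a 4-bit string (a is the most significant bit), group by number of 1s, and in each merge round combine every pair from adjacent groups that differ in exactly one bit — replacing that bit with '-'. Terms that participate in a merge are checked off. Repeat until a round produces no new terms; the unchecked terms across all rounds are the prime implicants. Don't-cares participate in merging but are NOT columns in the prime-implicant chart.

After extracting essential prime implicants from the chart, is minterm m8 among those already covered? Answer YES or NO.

NO

[col 0] 0000*, 0001*, 0011*, 0100*, 0101*, 1000*, 1001*, 1011*, 1100*, 1110*, 1111*
[col 1] -000*, -001*, -011*, -100*, 0-00*, 0-01*, 00-1*, 000-*, 010-*, 1-00*, 1-11, 10-1*, 100-*, 11-0, 111-
[col 2] --00, -0-1, -00-, 0-0-
Prime implicants: --00, -0-1, -00-, 0-0-, 1-11, 11-0, 111-
PI chart (minterm → PIs covering it):
  0 | --00,-00-,0-0-
  1 | -0-1,-00-,0-0-
  3 | -0-1  (sole → essential)
  4 | --00,0-0-
  5 | 0-0-  (sole → essential)
  8 | --00,-00-
  9 | -0-1,-00-
  11 | -0-1,1-11
  12 | --00,11-0
  14 | 11-0,111-
  15 | 1-11,111-
Essential prime implicants: -0-1, 0-0-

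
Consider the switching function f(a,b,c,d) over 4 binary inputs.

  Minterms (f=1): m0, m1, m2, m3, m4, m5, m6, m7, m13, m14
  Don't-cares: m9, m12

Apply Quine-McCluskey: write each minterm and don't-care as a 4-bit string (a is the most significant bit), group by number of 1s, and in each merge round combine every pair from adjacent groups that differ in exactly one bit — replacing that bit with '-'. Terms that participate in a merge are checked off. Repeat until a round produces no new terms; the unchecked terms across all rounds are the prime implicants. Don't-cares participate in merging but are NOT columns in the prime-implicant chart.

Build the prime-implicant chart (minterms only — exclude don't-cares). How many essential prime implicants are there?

2

Round 0: 0000✓ 0001✓ 0010✓ 0011✓ 0100✓ 0101✓ 0110✓ 0111✓ 1001✓ 1100✓ 1101✓ 1110✓
Round 1: -001✓ -100✓ -101✓ -110✓ 0-00✓ 0-01✓ 0-10✓ 0-11✓ 00-0✓ 00-1✓ 000-✓ 001-✓ 01-0✓ 01-1✓ 010-✓ 011-✓ 1-01✓ 11-0✓ 110-✓
Round 2: --01 -1-0 -10- 0--0✓ 0--1✓ 0-0-✓ 0-1-✓ 00--✓ 01--✓
Round 3: 0---
PIs = {--01, -1-0, -10-, 0---}
Coverage chart:
  m0: 0--- ←essential
  m1: --01,0---
  m2: 0--- ←essential
  m3: 0--- ←essential
  m4: -1-0,-10-,0---
  m5: --01,-10-,0---
  m6: -1-0,0---
  m7: 0--- ←essential
  m13: --01,-10-
  m14: -1-0 ←essential
Essential: -1-0, 0---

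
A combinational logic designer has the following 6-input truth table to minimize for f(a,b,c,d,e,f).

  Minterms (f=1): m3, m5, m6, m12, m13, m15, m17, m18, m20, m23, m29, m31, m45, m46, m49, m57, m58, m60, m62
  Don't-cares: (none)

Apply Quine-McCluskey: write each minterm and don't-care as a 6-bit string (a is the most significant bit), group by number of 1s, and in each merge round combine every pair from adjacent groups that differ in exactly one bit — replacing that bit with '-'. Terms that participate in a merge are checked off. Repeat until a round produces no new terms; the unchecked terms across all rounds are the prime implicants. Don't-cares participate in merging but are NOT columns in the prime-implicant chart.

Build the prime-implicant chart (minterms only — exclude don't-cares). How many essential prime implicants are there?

14

size-2^0 implicants → 000011  000101(✓)  000110  001100(✓)  001101(✓)  001111(✓)  010001(✓)  010010  010100  010111(✓)  011101(✓)  011111(✓)  101101(✓)  101110(✓)  110001(✓)  111001(✓)  111010(✓)  111100(✓)  111110(✓)
size-2^1 implicants → -01101  -10001  0-1101(✓)  0-1111(✓)  00-101  0011-1(✓)  00110-  01-111  0111-1(✓)  1-1110  11-001  111-10  1111-0
size-2^2 implicants → 0-11-1
Unchecked terms (primes): -01101, -10001, 0-11-1, 00-101, 000011, 000110, 00110-, 01-111, 010010, 010100, 1-1110, 11-001, 111-10, 1111-0
Minterm coverage:
  m3 ⊆ 000011 [E]
  m5 ⊆ 00-101 [E]
  m6 ⊆ 000110 [E]
  m12 ⊆ 00110- [E]
  m13 ⊆ -01101,0-11-1,00-101,00110-
  m15 ⊆ 0-11-1 [E]
  m17 ⊆ -10001 [E]
  m18 ⊆ 010010 [E]
  m20 ⊆ 010100 [E]
  m23 ⊆ 01-111 [E]
  m29 ⊆ 0-11-1 [E]
  m31 ⊆ 0-11-1,01-111
  m45 ⊆ -01101 [E]
  m46 ⊆ 1-1110 [E]
  m49 ⊆ -10001,11-001
  m57 ⊆ 11-001 [E]
  m58 ⊆ 111-10 [E]
  m60 ⊆ 1111-0 [E]
  m62 ⊆ 1-1110,111-10,1111-0
E = {-01101, -10001, 0-11-1, 00-101, 000011, 000110, 00110-, 01-111, 010010, 010100, 1-1110, 11-001, 111-10, 1111-0}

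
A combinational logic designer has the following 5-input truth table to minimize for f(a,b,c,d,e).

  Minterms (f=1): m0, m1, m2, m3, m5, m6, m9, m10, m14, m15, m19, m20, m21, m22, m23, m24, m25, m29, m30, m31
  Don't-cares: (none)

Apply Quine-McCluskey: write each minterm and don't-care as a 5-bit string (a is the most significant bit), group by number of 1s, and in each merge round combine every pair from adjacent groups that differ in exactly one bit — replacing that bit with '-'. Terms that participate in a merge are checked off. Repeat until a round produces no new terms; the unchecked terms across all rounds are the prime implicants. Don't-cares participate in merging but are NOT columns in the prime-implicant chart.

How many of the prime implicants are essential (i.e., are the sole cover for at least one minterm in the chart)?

size-2^0 implicants → 00000(✓)  00001(✓)  00010(✓)  00011(✓)  00101(✓)  00110(✓)  01001(✓)  01010(✓)  01110(✓)  01111(✓)  10011(✓)  10100(✓)  10101(✓)  10110(✓)  10111(✓)  11000(✓)  11001(✓)  11101(✓)  11110(✓)  11111(✓)
size-2^1 implicants → -0011  -0101  -0110(✓)  -1001  -1110(✓)  -1111(✓)  0-001  0-010(✓)  0-110(✓)  00-01  00-10(✓)  000-0(✓)  000-1(✓)  0000-(✓)  0001-(✓)  01-10(✓)  0111-(✓)  1-101(✓)  1-110(✓)  1-111(✓)  10-11  101-0(✓)  101-1(✓)  1010-(✓)  1011-(✓)  11-01  1100-  111-1(✓)  1111-(✓)
size-2^2 implicants → --110  -111-  0--10  000--  1-1-1  1-11-  101--
Unchecked terms (primes): --110, -0011, -0101, -1001, -111-, 0--10, 0-001, 00-01, 000--, 1-1-1, 1-11-, 10-11, 101--, 11-01, 1100-
Minterm coverage:
  m0 ⊆ 000-- [E]
  m1 ⊆ 0-001,00-01,000--
  m2 ⊆ 0--10,000--
  m3 ⊆ -0011,000--
  m5 ⊆ -0101,00-01
  m6 ⊆ --110,0--10
  m9 ⊆ -1001,0-001
  m10 ⊆ 0--10 [E]
  m14 ⊆ --110,-111-,0--10
  m15 ⊆ -111- [E]
  m19 ⊆ -0011,10-11
  m20 ⊆ 101-- [E]
  m21 ⊆ -0101,1-1-1,101--
  m22 ⊆ --110,1-11-,101--
  m23 ⊆ 1-1-1,1-11-,10-11,101--
  m24 ⊆ 1100- [E]
  m25 ⊆ -1001,11-01,1100-
  m29 ⊆ 1-1-1,11-01
  m30 ⊆ --110,-111-,1-11-
  m31 ⊆ -111-,1-1-1,1-11-
E = {-111-, 0--10, 000--, 101--, 1100-}

5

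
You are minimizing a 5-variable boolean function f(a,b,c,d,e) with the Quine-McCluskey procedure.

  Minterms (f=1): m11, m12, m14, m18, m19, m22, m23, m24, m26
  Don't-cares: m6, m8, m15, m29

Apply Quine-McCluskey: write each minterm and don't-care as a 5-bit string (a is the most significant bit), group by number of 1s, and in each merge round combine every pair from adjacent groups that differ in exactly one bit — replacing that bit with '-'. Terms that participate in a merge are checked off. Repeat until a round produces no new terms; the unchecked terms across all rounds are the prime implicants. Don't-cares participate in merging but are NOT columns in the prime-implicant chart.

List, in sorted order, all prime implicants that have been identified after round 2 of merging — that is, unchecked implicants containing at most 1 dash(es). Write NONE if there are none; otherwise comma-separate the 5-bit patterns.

Round 0: 00110✓ 01000✓ 01011✓ 01100✓ 01110✓ 01111✓ 10010✓ 10011✓ 10110✓ 10111✓ 11000✓ 11010✓ 11101
Round 1: -0110 -1000 0-110 01-00 01-11 011-0 0111- 1-010 10-10✓ 10-11✓ 1001-✓ 1011-✓ 110-0
Round 2: 10-1-
PIs = {-0110, -1000, 0-110, 01-00, 01-11, 011-0, 0111-, 1-010, 10-1-, 110-0, 11101}

-0110, -1000, 0-110, 01-00, 01-11, 011-0, 0111-, 1-010, 110-0, 11101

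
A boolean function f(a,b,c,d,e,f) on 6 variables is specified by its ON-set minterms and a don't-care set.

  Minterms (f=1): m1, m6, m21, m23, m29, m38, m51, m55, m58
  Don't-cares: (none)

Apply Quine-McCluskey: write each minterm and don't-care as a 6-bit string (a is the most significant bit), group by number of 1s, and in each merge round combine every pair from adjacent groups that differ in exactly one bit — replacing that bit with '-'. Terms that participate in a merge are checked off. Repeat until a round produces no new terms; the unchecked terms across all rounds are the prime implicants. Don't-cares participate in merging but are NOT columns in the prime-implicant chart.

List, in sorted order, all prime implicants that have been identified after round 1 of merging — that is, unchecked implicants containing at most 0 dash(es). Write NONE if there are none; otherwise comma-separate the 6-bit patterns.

000001, 111010

size-2^0 implicants → 000001  000110(✓)  010101(✓)  010111(✓)  011101(✓)  100110(✓)  110011(✓)  110111(✓)  111010
size-2^1 implicants → -00110  -10111  01-101  0101-1  110-11
Unchecked terms (primes): -00110, -10111, 000001, 01-101, 0101-1, 110-11, 111010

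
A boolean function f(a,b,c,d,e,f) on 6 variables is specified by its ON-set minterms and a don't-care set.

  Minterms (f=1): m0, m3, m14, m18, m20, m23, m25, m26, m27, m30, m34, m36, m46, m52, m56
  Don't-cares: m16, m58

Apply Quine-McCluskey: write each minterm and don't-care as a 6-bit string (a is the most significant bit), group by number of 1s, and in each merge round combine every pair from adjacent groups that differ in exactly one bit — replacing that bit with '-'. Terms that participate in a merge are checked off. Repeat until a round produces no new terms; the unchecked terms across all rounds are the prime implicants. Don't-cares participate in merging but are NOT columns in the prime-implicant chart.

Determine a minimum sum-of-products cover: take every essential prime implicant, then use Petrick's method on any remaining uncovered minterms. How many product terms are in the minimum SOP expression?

11

size-2^0 implicants → 000000(✓)  000011  001110(✓)  010000(✓)  010010(✓)  010100(✓)  010111  011001(✓)  011010(✓)  011011(✓)  011110(✓)  100010  100100(✓)  101110(✓)  110100(✓)  111000(✓)  111010(✓)
size-2^1 implicants → -01110  -10100  -11010  0-0000  0-1110  01-010  010-00  0100-0  011-10  0110-1  01101-  1-0100  1110-0
Unchecked terms (primes): -01110, -10100, -11010, 0-0000, 0-1110, 000011, 01-010, 010-00, 0100-0, 010111, 011-10, 0110-1, 01101-, 1-0100, 100010, 1110-0
Minterm coverage:
  m0 ⊆ 0-0000 [E]
  m3 ⊆ 000011 [E]
  m14 ⊆ -01110,0-1110
  m18 ⊆ 01-010,0100-0
  m20 ⊆ -10100,010-00
  m23 ⊆ 010111 [E]
  m25 ⊆ 0110-1 [E]
  m26 ⊆ -11010,01-010,011-10,01101-
  m27 ⊆ 0110-1,01101-
  m30 ⊆ 0-1110,011-10
  m34 ⊆ 100010 [E]
  m36 ⊆ 1-0100 [E]
  m46 ⊆ -01110 [E]
  m52 ⊆ -10100,1-0100
  m56 ⊆ 1110-0 [E]
E = {-01110, 0-0000, 000011, 010111, 0110-1, 1-0100, 100010, 1110-0}
Petrick residual → -10100, 0-1110, 01-010
Cover = b'cdef' + bc'de'f' + a'c'd'e'f' + a'cdef' + a'b'c'd'ef + a'bd'ef' + a'bc'def + a'bcd'f + ac'de'f' + ab'c'd'ef' + abcd'f'  |cover|=11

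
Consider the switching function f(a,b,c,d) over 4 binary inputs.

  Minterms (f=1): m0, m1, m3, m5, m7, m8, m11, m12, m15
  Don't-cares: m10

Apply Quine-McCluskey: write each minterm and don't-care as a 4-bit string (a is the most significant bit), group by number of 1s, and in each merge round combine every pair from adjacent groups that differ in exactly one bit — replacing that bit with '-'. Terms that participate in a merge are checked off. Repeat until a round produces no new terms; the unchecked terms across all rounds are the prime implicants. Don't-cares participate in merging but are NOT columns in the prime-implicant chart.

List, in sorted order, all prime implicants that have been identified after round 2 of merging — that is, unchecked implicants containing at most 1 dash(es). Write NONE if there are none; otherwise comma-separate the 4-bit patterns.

Round 0: 0000✓ 0001✓ 0011✓ 0101✓ 0111✓ 1000✓ 1010✓ 1011✓ 1100✓ 1111✓
Round 1: -000 -011✓ -111✓ 0-01✓ 0-11✓ 00-1✓ 000- 01-1✓ 1-00 1-11✓ 10-0 101-
Round 2: --11 0--1
PIs = {--11, -000, 0--1, 000-, 1-00, 10-0, 101-}

-000, 000-, 1-00, 10-0, 101-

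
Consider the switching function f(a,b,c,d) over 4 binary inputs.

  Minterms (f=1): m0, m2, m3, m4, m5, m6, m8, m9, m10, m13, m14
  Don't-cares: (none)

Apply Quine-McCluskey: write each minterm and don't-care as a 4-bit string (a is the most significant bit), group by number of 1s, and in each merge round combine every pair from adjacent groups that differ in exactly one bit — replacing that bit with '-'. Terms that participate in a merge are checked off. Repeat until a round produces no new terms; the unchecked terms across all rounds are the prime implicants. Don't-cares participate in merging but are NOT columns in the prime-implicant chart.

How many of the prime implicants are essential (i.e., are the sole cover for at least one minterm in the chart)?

size-2^0 implicants → 0000(✓)  0010(✓)  0011(✓)  0100(✓)  0101(✓)  0110(✓)  1000(✓)  1001(✓)  1010(✓)  1101(✓)  1110(✓)
size-2^1 implicants → -000(✓)  -010(✓)  -101  -110(✓)  0-00(✓)  0-10(✓)  00-0(✓)  001-  01-0(✓)  010-  1-01  1-10(✓)  10-0(✓)  100-
size-2^2 implicants → --10  -0-0  0--0
Unchecked terms (primes): --10, -0-0, -101, 0--0, 001-, 010-, 1-01, 100-
Minterm coverage:
  m0 ⊆ -0-0,0--0
  m2 ⊆ --10,-0-0,0--0,001-
  m3 ⊆ 001- [E]
  m4 ⊆ 0--0,010-
  m5 ⊆ -101,010-
  m6 ⊆ --10,0--0
  m8 ⊆ -0-0,100-
  m9 ⊆ 1-01,100-
  m10 ⊆ --10,-0-0
  m13 ⊆ -101,1-01
  m14 ⊆ --10 [E]
E = {--10, 001-}

2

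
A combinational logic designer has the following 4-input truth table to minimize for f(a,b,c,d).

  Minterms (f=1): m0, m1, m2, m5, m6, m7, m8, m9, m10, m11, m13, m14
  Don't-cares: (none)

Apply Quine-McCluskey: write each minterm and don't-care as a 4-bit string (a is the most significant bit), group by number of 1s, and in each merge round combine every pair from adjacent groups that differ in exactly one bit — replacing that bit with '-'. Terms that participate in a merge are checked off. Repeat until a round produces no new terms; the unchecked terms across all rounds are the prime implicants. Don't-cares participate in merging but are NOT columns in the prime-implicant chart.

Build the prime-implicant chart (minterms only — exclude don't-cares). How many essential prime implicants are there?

3

[col 0] 0000*, 0001*, 0010*, 0101*, 0110*, 0111*, 1000*, 1001*, 1010*, 1011*, 1101*, 1110*
[col 1] -000*, -001*, -010*, -101*, -110*, 0-01*, 0-10*, 00-0*, 000-*, 01-1, 011-, 1-01*, 1-10*, 10-0*, 10-1*, 100-*, 101-*
[col 2] --01, --10, -0-0, -00-, 10--
Prime implicants: --01, --10, -0-0, -00-, 01-1, 011-, 10--
PI chart (minterm → PIs covering it):
  0 | -0-0,-00-
  1 | --01,-00-
  2 | --10,-0-0
  5 | --01,01-1
  6 | --10,011-
  7 | 01-1,011-
  8 | -0-0,-00-,10--
  9 | --01,-00-,10--
  10 | --10,-0-0,10--
  11 | 10--  (sole → essential)
  13 | --01  (sole → essential)
  14 | --10  (sole → essential)
Essential prime implicants: --01, --10, 10--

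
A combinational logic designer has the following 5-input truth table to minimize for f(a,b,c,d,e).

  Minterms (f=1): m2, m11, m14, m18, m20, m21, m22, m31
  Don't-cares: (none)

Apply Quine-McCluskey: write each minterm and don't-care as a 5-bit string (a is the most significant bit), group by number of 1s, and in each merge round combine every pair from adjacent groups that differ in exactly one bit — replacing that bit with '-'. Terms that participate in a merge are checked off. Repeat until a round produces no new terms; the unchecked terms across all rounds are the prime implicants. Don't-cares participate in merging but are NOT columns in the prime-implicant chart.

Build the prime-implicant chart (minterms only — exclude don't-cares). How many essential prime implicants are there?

Round 0: 00010✓ 01011 01110 10010✓ 10100✓ 10101✓ 10110✓ 11111
Round 1: -0010 10-10 101-0 1010-
PIs = {-0010, 01011, 01110, 10-10, 101-0, 1010-, 11111}
Coverage chart:
  m2: -0010 ←essential
  m11: 01011 ←essential
  m14: 01110 ←essential
  m18: -0010,10-10
  m20: 101-0,1010-
  m21: 1010- ←essential
  m22: 10-10,101-0
  m31: 11111 ←essential
Essential: -0010, 01011, 01110, 1010-, 11111

5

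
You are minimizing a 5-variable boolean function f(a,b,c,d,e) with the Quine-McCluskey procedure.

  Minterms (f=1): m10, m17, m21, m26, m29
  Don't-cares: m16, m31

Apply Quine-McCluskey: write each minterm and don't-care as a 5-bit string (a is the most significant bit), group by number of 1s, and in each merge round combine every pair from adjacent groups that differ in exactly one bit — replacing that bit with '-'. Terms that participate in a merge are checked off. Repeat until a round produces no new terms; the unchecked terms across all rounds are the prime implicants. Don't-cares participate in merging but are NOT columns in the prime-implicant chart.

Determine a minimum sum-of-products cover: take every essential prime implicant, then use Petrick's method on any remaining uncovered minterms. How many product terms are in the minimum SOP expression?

Round 0: 01010✓ 10000✓ 10001✓ 10101✓ 11010✓ 11101✓ 11111✓
Round 1: -1010 1-101 10-01 1000- 111-1
PIs = {-1010, 1-101, 10-01, 1000-, 111-1}
Coverage chart:
  m10: -1010 ←essential
  m17: 10-01,1000-
  m21: 1-101,10-01
  m26: -1010 ←essential
  m29: 1-101,111-1
Essential: -1010
Petrick residual → 1-101, 10-01
Min cover (3 terms): bc'de' + acd'e + ab'd'e

3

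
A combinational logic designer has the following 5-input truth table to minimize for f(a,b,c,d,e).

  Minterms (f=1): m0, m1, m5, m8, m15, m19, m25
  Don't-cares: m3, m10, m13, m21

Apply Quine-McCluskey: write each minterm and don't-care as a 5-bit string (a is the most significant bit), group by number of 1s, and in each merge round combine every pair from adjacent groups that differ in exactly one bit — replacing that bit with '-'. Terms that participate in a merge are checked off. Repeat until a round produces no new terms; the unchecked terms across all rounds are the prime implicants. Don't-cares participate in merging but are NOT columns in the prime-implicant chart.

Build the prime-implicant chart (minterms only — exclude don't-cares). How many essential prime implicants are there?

3

Round 0: 00000✓ 00001✓ 00011✓ 00101✓ 01000✓ 01010✓ 01101✓ 01111✓ 10011✓ 10101✓ 11001
Round 1: -0011 -0101 0-000 0-101 00-01 000-1 0000- 010-0 011-1
PIs = {-0011, -0101, 0-000, 0-101, 00-01, 000-1, 0000-, 010-0, 011-1, 11001}
Coverage chart:
  m0: 0-000,0000-
  m1: 00-01,000-1,0000-
  m5: -0101,0-101,00-01
  m8: 0-000,010-0
  m15: 011-1 ←essential
  m19: -0011 ←essential
  m25: 11001 ←essential
Essential: -0011, 011-1, 11001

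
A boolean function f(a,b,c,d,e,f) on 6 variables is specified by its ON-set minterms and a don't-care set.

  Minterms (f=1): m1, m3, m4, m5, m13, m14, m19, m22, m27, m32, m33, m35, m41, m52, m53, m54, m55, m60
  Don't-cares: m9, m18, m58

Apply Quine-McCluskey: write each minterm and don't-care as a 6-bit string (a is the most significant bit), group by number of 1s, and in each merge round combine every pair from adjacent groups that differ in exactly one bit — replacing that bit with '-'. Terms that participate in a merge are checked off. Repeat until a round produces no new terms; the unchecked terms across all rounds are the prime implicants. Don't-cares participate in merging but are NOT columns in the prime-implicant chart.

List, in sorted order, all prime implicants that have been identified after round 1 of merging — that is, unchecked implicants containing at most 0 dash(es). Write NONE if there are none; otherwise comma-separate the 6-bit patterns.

[col 0] 000001*, 000011*, 000100*, 000101*, 001001*, 001101*, 001110, 010010*, 010011*, 010110*, 011011*, 100000*, 100001*, 100011*, 101001*, 110100*, 110101*, 110110*, 110111*, 111010, 111100*
[col 1] -00001*, -00011*, -01001*, -10110, 0-0011, 00-001*, 00-101*, 000-01*, 0000-1*, 00010-, 001-01*, 01-011, 010-10, 01001-, 10-001*, 1000-1*, 10000-, 11-100, 1101-0*, 1101-1*, 11010-*, 11011-*
[col 2] -0-001, -000-1, 00--01, 1101--
Prime implicants: -0-001, -000-1, -10110, 0-0011, 00--01, 00010-, 001110, 01-011, 010-10, 01001-, 10000-, 11-100, 1101--, 111010

001110, 111010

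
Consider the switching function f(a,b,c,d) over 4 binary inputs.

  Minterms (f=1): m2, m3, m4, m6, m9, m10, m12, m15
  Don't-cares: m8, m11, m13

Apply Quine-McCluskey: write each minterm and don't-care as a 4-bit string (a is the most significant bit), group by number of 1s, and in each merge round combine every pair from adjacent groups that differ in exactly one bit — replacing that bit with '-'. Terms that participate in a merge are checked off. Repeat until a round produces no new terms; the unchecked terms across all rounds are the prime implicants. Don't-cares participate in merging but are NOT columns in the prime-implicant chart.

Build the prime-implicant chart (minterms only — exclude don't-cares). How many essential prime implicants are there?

size-2^0 implicants → 0010(✓)  0011(✓)  0100(✓)  0110(✓)  1000(✓)  1001(✓)  1010(✓)  1011(✓)  1100(✓)  1101(✓)  1111(✓)
size-2^1 implicants → -010(✓)  -011(✓)  -100  0-10  001-(✓)  01-0  1-00(✓)  1-01(✓)  1-11(✓)  10-0(✓)  10-1(✓)  100-(✓)  101-(✓)  11-1(✓)  110-(✓)
size-2^2 implicants → -01-  1--1  1-0-  10--
Unchecked terms (primes): -01-, -100, 0-10, 01-0, 1--1, 1-0-, 10--
Minterm coverage:
  m2 ⊆ -01-,0-10
  m3 ⊆ -01- [E]
  m4 ⊆ -100,01-0
  m6 ⊆ 0-10,01-0
  m9 ⊆ 1--1,1-0-,10--
  m10 ⊆ -01-,10--
  m12 ⊆ -100,1-0-
  m15 ⊆ 1--1 [E]
E = {-01-, 1--1}

2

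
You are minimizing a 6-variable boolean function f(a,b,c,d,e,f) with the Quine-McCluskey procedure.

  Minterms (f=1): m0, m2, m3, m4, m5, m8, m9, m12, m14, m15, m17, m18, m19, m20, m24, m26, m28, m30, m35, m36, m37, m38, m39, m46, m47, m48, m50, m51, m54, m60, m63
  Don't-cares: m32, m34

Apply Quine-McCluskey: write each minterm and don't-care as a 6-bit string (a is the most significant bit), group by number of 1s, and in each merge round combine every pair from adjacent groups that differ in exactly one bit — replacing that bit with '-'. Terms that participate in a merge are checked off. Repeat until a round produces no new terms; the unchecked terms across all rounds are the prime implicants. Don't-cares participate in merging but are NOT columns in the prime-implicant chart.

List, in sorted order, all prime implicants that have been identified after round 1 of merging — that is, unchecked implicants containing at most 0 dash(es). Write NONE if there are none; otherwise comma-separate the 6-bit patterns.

size-2^0 implicants → 000000(✓)  000010(✓)  000011(✓)  000100(✓)  000101(✓)  001000(✓)  001001(✓)  001100(✓)  001110(✓)  001111(✓)  010001(✓)  010010(✓)  010011(✓)  010100(✓)  011000(✓)  011010(✓)  011100(✓)  011110(✓)  100000(✓)  100010(✓)  100011(✓)  100100(✓)  100101(✓)  100110(✓)  100111(✓)  101110(✓)  101111(✓)  110000(✓)  110010(✓)  110011(✓)  110110(✓)  111100(✓)  111111(✓)
size-2^1 implicants → -00000(✓)  -00010(✓)  -00011(✓)  -00100(✓)  -00101(✓)  -01110(✓)  -01111(✓)  -10010(✓)  -10011(✓)  -11100  0-0010(✓)  0-0011(✓)  0-0100(✓)  0-1000(✓)  0-1100(✓)  0-1110(✓)  00-000(✓)  00-100(✓)  000-00(✓)  0000-0(✓)  00001-(✓)  00010-(✓)  001-00(✓)  00100-  0011-0(✓)  00111-(✓)  01-010  01-100(✓)  0100-1  01001-(✓)  011-00(✓)  011-10(✓)  0110-0(✓)  0111-0(✓)  1-0000(✓)  1-0010(✓)  1-0011(✓)  1-0110(✓)  1-1111  10-110(✓)  10-111(✓)  100-00(✓)  100-10(✓)  100-11(✓)  1000-0(✓)  10001-(✓)  1001-0(✓)  1001-1(✓)  10010-(✓)  10011-(✓)  10111-(✓)  110-10(✓)  1100-0(✓)  11001-(✓)
size-2^2 implicants → --0010(✓)  --0011(✓)  -00-00  -000-0  -0001-(✓)  -0010-  -0111-  -1001-(✓)  0--100  0-001-(✓)  0-1-00  0-11-0  00--00  011--0  1-0-10  1-00-0  1-001-(✓)  10-11-  100--0  100-1-  1001--
size-2^3 implicants → --001-
Unchecked terms (primes): --001-, -00-00, -000-0, -0010-, -0111-, -11100, 0--100, 0-1-00, 0-11-0, 00--00, 00100-, 01-010, 0100-1, 011--0, 1-0-10, 1-00-0, 1-1111, 10-11-, 100--0, 100-1-, 1001--

NONE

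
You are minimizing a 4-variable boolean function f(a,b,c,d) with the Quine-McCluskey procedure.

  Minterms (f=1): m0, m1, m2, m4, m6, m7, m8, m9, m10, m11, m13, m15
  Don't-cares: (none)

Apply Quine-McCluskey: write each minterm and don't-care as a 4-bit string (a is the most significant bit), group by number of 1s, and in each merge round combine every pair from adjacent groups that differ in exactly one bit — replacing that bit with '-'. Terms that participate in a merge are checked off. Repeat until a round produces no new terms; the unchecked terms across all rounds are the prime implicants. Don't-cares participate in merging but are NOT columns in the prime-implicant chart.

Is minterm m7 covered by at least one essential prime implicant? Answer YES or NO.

NO

size-2^0 implicants → 0000(✓)  0001(✓)  0010(✓)  0100(✓)  0110(✓)  0111(✓)  1000(✓)  1001(✓)  1010(✓)  1011(✓)  1101(✓)  1111(✓)
size-2^1 implicants → -000(✓)  -001(✓)  -010(✓)  -111  0-00(✓)  0-10(✓)  00-0(✓)  000-(✓)  01-0(✓)  011-  1-01(✓)  1-11(✓)  10-0(✓)  10-1(✓)  100-(✓)  101-(✓)  11-1(✓)
size-2^2 implicants → -0-0  -00-  0--0  1--1  10--
Unchecked terms (primes): -0-0, -00-, -111, 0--0, 011-, 1--1, 10--
Minterm coverage:
  m0 ⊆ -0-0,-00-,0--0
  m1 ⊆ -00- [E]
  m2 ⊆ -0-0,0--0
  m4 ⊆ 0--0 [E]
  m6 ⊆ 0--0,011-
  m7 ⊆ -111,011-
  m8 ⊆ -0-0,-00-,10--
  m9 ⊆ -00-,1--1,10--
  m10 ⊆ -0-0,10--
  m11 ⊆ 1--1,10--
  m13 ⊆ 1--1 [E]
  m15 ⊆ -111,1--1
E = {-00-, 0--0, 1--1}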